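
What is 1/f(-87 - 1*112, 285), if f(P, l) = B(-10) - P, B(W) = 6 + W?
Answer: 1/195 ≈ 0.0051282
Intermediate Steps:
f(P, l) = -4 - P (f(P, l) = (6 - 10) - P = -4 - P)
1/f(-87 - 1*112, 285) = 1/(-4 - (-87 - 1*112)) = 1/(-4 - (-87 - 112)) = 1/(-4 - 1*(-199)) = 1/(-4 + 199) = 1/195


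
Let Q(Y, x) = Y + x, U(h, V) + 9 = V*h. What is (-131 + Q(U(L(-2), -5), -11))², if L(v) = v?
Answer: 19881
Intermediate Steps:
U(h, V) = -9 + V*h
(-131 + Q(U(L(-2), -5), -11))² = (-131 + ((-9 - 5*(-2)) - 11))² = (-131 + ((-9 + 10) - 11))² = (-131 + (1 - 11))² = (-131 - 10)² = (-141)² = 19881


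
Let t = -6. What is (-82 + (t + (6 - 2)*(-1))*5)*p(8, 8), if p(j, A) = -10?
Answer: 1320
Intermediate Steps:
(-82 + (t + (6 - 2)*(-1))*5)*p(8, 8) = (-82 + (-6 + (6 - 2)*(-1))*5)*(-10) = (-82 + (-6 + 4*(-1))*5)*(-10) = (-82 + (-6 - 4)*5)*(-10) = (-82 - 10*5)*(-10) = (-82 - 50)*(-10) = -132*(-10) = 1320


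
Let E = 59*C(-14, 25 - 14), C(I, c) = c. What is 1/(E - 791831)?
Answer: -1/791182 ≈ -1.2639e-6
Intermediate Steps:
E = 649 (E = 59*(25 - 14) = 59*11 = 649)
1/(E - 791831) = 1/(649 - 791831) = 1/(-791182) = -1/791182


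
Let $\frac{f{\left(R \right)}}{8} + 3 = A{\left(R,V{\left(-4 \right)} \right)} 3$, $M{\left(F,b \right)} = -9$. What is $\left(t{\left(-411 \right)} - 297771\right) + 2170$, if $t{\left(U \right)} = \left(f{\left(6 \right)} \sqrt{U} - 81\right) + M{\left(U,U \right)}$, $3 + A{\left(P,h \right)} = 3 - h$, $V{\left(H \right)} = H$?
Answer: $-295691 + 72 i \sqrt{411} \approx -2.9569 \cdot 10^{5} + 1459.7 i$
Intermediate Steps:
$A{\left(P,h \right)} = - h$ ($A{\left(P,h \right)} = -3 - \left(-3 + h\right) = - h$)
$f{\left(R \right)} = 72$ ($f{\left(R \right)} = -24 + 8 \left(-1\right) \left(-4\right) 3 = -24 + 8 \cdot 4 \cdot 3 = -24 + 8 \cdot 12 = -24 + 96 = 72$)
$t{\left(U \right)} = -90 + 72 \sqrt{U}$ ($t{\left(U \right)} = \left(72 \sqrt{U} - 81\right) - 9 = \left(-81 + 72 \sqrt{U}\right) - 9 = -90 + 72 \sqrt{U}$)
$\left(t{\left(-411 \right)} - 297771\right) + 2170 = \left(\left(-90 + 72 \sqrt{-411}\right) - 297771\right) + 2170 = \left(\left(-90 + 72 i \sqrt{411}\right) - 297771\right) + 2170 = \left(-297861 + 72 i \sqrt{411}\right) + 2170 = -295691 + 72 i \sqrt{411}$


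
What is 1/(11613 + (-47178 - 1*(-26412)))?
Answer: -1/9153 ≈ -0.00010925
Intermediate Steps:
1/(11613 + (-47178 - 1*(-26412))) = 1/(11613 + (-47178 + 26412)) = 1/(11613 - 20766) = 1/(-9153) = -1/9153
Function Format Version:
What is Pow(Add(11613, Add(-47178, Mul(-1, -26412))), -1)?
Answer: Rational(-1, 9153) ≈ -0.00010925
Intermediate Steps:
Pow(Add(11613, Add(-47178, Mul(-1, -26412))), -1) = Pow(Add(11613, Add(-47178, 26412)), -1) = Pow(Add(11613, -20766), -1) = Pow(-9153, -1) = Rational(-1, 9153)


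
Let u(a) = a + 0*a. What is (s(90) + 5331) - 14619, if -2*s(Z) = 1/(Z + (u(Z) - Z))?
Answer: -1671841/180 ≈ -9288.0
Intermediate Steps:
u(a) = a (u(a) = a + 0 = a)
s(Z) = -1/(2*Z) (s(Z) = -1/(2*(Z + (Z - Z))) = -1/(2*(Z + 0)) = -1/(2*Z))
(s(90) + 5331) - 14619 = (-1/2/90 + 5331) - 14619 = (-1/2*1/90 + 5331) - 14619 = (-1/180 + 5331) - 14619 = 959579/180 - 14619 = -1671841/180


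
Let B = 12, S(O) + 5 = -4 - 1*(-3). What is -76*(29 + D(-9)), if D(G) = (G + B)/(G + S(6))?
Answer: -10944/5 ≈ -2188.8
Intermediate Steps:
S(O) = -6 (S(O) = -5 + (-4 - 1*(-3)) = -5 + (-4 + 3) = -5 - 1 = -6)
D(G) = (12 + G)/(-6 + G) (D(G) = (G + 12)/(G - 6) = (12 + G)/(-6 + G))
-76*(29 + D(-9)) = -76*(29 + (12 - 9)/(-6 - 9)) = -76*(29 + 3/(-15)) = -76*(29 - 1/15*3) = -76*(29 - ⅕) = -76*144/5 = -10944/5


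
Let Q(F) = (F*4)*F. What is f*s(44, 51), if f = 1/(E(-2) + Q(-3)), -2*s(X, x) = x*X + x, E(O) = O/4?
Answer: -2295/71 ≈ -32.324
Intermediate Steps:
Q(F) = 4*F**2 (Q(F) = (4*F)*F = 4*F**2)
E(O) = O/4 (E(O) = O*(1/4) = O/4)
s(X, x) = -x/2 - X*x/2 (s(X, x) = -(x*X + x)/2 = -(X*x + x)/2 = -(x + X*x)/2 = -x/2 - X*x/2)
f = 2/71 (f = 1/((1/4)*(-2) + 4*(-3)**2) = 1/(-1/2 + 4*9) = 1/(-1/2 + 36) = 1/(71/2) = 2/71 ≈ 0.028169)
f*s(44, 51) = 2*(-1/2*51*(1 + 44))/71 = 2*(-1/2*51*45)/71 = (2/71)*(-2295/2) = -2295/71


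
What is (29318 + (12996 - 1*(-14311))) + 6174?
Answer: 62799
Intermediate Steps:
(29318 + (12996 - 1*(-14311))) + 6174 = (29318 + (12996 + 14311)) + 6174 = (29318 + 27307) + 6174 = 56625 + 6174 = 62799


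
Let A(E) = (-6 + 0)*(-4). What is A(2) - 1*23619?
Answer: -23595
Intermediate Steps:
A(E) = 24 (A(E) = -6*(-4) = 24)
A(2) - 1*23619 = 24 - 1*23619 = 24 - 23619 = -23595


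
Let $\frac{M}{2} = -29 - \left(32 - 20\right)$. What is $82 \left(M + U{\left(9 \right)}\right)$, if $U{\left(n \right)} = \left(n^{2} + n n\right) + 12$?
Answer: $7544$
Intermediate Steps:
$M = -82$ ($M = 2 \left(-29 - \left(32 - 20\right)\right) = 2 \left(-29 - 12\right) = 2 \left(-41\right) = -82$)
$U{\left(n \right)} = 12 + 2 n^{2}$ ($U{\left(n \right)} = \left(n^{2} + n^{2}\right) + 12 = 2 n^{2} + 12 = 12 + 2 n^{2}$)
$82 \left(M + U{\left(9 \right)}\right) = 82 \left(-82 + \left(12 + 2 \cdot 9^{2}\right)\right) = 82 \left(-82 + \left(12 + 2 \cdot 81\right)\right) = 82 \left(-82 + \left(12 + 162\right)\right) = 82 \left(-82 + 174\right) = 82 \cdot 92 = 7544$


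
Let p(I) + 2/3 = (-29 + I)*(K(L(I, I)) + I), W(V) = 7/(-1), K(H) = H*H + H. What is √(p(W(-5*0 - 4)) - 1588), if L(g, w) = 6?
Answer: I*√25638/3 ≈ 53.373*I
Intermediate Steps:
K(H) = H + H² (K(H) = H² + H = H + H²)
W(V) = -7 (W(V) = 7*(-1) = -7)
p(I) = -⅔ + (-29 + I)*(42 + I) (p(I) = -⅔ + (-29 + I)*(6*(1 + 6) + I) = -⅔ + (-29 + I)*(6*7 + I) = -⅔ + (-29 + I)*(42 + I))
√(p(W(-5*0 - 4)) - 1588) = √((-3656/3 + (-7)² + 13*(-7)) - 1588) = √((-3656/3 + 49 - 91) - 1588) = √(-3782/3 - 1588) = √(-8546/3) = I*√25638/3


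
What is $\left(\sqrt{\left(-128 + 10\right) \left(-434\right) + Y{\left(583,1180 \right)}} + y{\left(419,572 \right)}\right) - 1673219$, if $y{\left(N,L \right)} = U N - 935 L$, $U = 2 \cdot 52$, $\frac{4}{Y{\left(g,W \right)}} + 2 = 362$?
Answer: $-2164463 + \frac{\sqrt{46090810}}{30} \approx -2.1642 \cdot 10^{6}$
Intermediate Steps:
$Y{\left(g,W \right)} = \frac{1}{90}$ ($Y{\left(g,W \right)} = \frac{4}{-2 + 362} = \frac{4}{360} = 4 \cdot \frac{1}{360} = \frac{1}{90}$)
$U = 104$
$y{\left(N,L \right)} = - 935 L + 104 N$ ($y{\left(N,L \right)} = 104 N - 935 L = - 935 L + 104 N$)
$\left(\sqrt{\left(-128 + 10\right) \left(-434\right) + Y{\left(583,1180 \right)}} + y{\left(419,572 \right)}\right) - 1673219 = \left(\sqrt{\left(-128 + 10\right) \left(-434\right) + \frac{1}{90}} + \left(\left(-935\right) 572 + 104 \cdot 419\right)\right) - 1673219 = \left(\sqrt{\left(-118\right) \left(-434\right) + \frac{1}{90}} + \left(-534820 + 43576\right)\right) - 1673219 = \left(\sqrt{51212 + \frac{1}{90}} - 491244\right) - 1673219 = \left(\sqrt{\frac{4609081}{90}} - 491244\right) - 1673219 = \left(\frac{\sqrt{46090810}}{30} - 491244\right) - 1673219 = \left(-491244 + \frac{\sqrt{46090810}}{30}\right) - 1673219 = -2164463 + \frac{\sqrt{46090810}}{30}$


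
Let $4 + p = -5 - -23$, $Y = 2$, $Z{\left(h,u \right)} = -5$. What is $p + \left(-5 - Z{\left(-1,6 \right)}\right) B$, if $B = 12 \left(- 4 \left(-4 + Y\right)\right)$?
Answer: $14$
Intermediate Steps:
$p = 14$ ($p = -4 - -18 = -4 + \left(-5 + 23\right) = -4 + 18 = 14$)
$B = 96$ ($B = 12 \left(- 4 \left(-4 + 2\right)\right) = 12 \left(\left(-4\right) \left(-2\right)\right) = 12 \cdot 8 = 96$)
$p + \left(-5 - Z{\left(-1,6 \right)}\right) B = 14 + \left(-5 - -5\right) 96 = 14 + \left(-5 + 5\right) 96 = 14 + 0 \cdot 96 = 14 + 0 = 14$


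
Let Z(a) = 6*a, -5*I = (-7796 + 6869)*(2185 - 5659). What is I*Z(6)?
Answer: -115934328/5 ≈ -2.3187e+7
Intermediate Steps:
I = -3220398/5 (I = -(-7796 + 6869)*(2185 - 5659)/5 = -(-927)*(-3474)/5 = -⅕*3220398 = -3220398/5 ≈ -6.4408e+5)
I*Z(6) = -19322388*6/5 = -3220398/5*36 = -115934328/5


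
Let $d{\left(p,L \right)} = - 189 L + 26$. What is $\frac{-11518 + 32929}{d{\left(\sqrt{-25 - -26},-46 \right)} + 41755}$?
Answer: $\frac{7137}{16825} \approx 0.42419$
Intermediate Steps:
$d{\left(p,L \right)} = 26 - 189 L$
$\frac{-11518 + 32929}{d{\left(\sqrt{-25 - -26},-46 \right)} + 41755} = \frac{-11518 + 32929}{\left(26 - -8694\right) + 41755} = \frac{21411}{\left(26 + 8694\right) + 41755} = \frac{21411}{8720 + 41755} = \frac{21411}{50475} = 21411 \cdot \frac{1}{50475} = \frac{7137}{16825}$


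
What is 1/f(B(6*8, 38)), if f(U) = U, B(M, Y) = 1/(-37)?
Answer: -37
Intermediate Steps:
B(M, Y) = -1/37
1/f(B(6*8, 38)) = 1/(-1/37) = -37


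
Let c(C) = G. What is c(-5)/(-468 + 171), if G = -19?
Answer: 19/297 ≈ 0.063973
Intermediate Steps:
c(C) = -19
c(-5)/(-468 + 171) = -19/(-468 + 171) = -19/(-297) = -19*(-1/297) = 19/297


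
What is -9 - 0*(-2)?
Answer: -9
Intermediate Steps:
-9 - 0*(-2) = -9 - 1*0 = -9 + 0 = -9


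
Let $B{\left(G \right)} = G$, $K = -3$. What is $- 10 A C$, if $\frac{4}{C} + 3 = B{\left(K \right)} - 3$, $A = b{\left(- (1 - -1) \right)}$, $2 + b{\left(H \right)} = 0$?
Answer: $- \frac{80}{9} \approx -8.8889$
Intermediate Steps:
$b{\left(H \right)} = -2$ ($b{\left(H \right)} = -2 + 0 = -2$)
$A = -2$
$C = - \frac{4}{9}$ ($C = \frac{4}{-3 - 6} = \frac{4}{-9} = 4 \left(- \frac{1}{9}\right) = - \frac{4}{9} \approx -0.44444$)
$- 10 A C = \left(-10\right) \left(-2\right) \left(- \frac{4}{9}\right) = 20 \left(- \frac{4}{9}\right) = - \frac{80}{9}$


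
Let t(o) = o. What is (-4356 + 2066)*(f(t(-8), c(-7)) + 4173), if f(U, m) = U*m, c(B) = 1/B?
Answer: -66911510/7 ≈ -9.5588e+6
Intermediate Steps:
(-4356 + 2066)*(f(t(-8), c(-7)) + 4173) = (-4356 + 2066)*(-8/(-7) + 4173) = -2290*(-8*(-⅐) + 4173) = -2290*(8/7 + 4173) = -2290*29219/7 = -66911510/7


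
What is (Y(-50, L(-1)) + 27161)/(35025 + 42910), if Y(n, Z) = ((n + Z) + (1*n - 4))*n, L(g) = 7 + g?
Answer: 32061/77935 ≈ 0.41138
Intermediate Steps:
Y(n, Z) = n*(-4 + Z + 2*n) (Y(n, Z) = ((Z + n) + (n - 4))*n = ((Z + n) + (-4 + n))*n = (-4 + Z + 2*n)*n = n*(-4 + Z + 2*n))
(Y(-50, L(-1)) + 27161)/(35025 + 42910) = (-50*(-4 + (7 - 1) + 2*(-50)) + 27161)/(35025 + 42910) = (-50*(-4 + 6 - 100) + 27161)/77935 = (-50*(-98) + 27161)*(1/77935) = (4900 + 27161)*(1/77935) = 32061*(1/77935) = 32061/77935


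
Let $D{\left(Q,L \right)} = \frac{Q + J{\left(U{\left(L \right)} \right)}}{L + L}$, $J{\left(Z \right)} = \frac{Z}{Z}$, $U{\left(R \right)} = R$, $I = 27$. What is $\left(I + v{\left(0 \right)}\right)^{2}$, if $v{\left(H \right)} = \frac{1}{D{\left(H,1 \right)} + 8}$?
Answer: $\frac{212521}{289} \approx 735.37$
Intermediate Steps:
$J{\left(Z \right)} = 1$
$D{\left(Q,L \right)} = \frac{1 + Q}{2 L}$ ($D{\left(Q,L \right)} = \frac{Q + 1}{L + L} = \frac{1 + Q}{2 L}$)
$v{\left(H \right)} = \frac{1}{\frac{17}{2} + \frac{H}{2}}$ ($v{\left(H \right)} = \frac{1}{\frac{1 + H}{2 \cdot 1} + 8} = \frac{1}{\frac{1}{2} \cdot 1 \left(1 + H\right) + 8} = \frac{1}{\left(\frac{1}{2} + \frac{H}{2}\right) + 8} = \frac{1}{\frac{17}{2} + \frac{H}{2}}$)
$\left(I + v{\left(0 \right)}\right)^{2} = \left(27 + \frac{2}{17 + 0}\right)^{2} = \left(27 + \frac{2}{17}\right)^{2} = \left(\frac{461}{17}\right)^{2} = \frac{212521}{289}$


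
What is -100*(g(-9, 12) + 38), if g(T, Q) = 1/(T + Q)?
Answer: -11500/3 ≈ -3833.3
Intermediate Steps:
g(T, Q) = 1/(Q + T)
-100*(g(-9, 12) + 38) = -100*(1/(12 - 9) + 38) = -100*(1/3 + 38) = -100*(⅓ + 38) = -100*115/3 = -11500/3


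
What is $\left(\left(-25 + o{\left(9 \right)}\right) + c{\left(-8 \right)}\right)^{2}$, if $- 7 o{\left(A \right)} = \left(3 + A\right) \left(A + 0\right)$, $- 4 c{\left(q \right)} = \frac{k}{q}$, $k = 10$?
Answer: $\frac{20187049}{12544} \approx 1609.3$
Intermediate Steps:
$c{\left(q \right)} = - \frac{5}{2 q}$ ($c{\left(q \right)} = - \frac{10 \frac{1}{q}}{4} = - \frac{5}{2 q}$)
$o{\left(A \right)} = - \frac{A \left(3 + A\right)}{7}$ ($o{\left(A \right)} = - \frac{\left(3 + A\right) \left(A + 0\right)}{7} = - \frac{\left(3 + A\right) A}{7} = - \frac{A \left(3 + A\right)}{7}$)
$\left(\left(-25 + o{\left(9 \right)}\right) + c{\left(-8 \right)}\right)^{2} = \left(\left(-25 - \frac{9 \left(3 + 9\right)}{7}\right) - \frac{5}{2 \left(-8\right)}\right)^{2} = \left(\left(-25 - \frac{9}{7} \cdot 12\right) - - \frac{5}{16}\right)^{2} = \left(\left(-25 - \frac{108}{7}\right) + \frac{5}{16}\right)^{2} = \left(- \frac{283}{7} + \frac{5}{16}\right)^{2} = \left(- \frac{4493}{112}\right)^{2} = \frac{20187049}{12544}$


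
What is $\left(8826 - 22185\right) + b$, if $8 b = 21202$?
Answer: $- \frac{42835}{4} \approx -10709.0$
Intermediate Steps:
$b = \frac{10601}{4}$ ($b = \frac{1}{8} \cdot 21202 = \frac{10601}{4} \approx 2650.3$)
$\left(8826 - 22185\right) + b = \left(8826 - 22185\right) + \frac{10601}{4} = -13359 + \frac{10601}{4} = - \frac{42835}{4}$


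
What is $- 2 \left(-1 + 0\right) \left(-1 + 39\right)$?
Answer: $76$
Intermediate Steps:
$- 2 \left(-1 + 0\right) \left(-1 + 39\right) = \left(-2\right) \left(-1\right) 38 = 2 \cdot 38 = 76$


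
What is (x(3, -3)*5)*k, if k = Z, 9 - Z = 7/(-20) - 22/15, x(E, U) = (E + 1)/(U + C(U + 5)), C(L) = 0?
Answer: -649/9 ≈ -72.111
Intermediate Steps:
x(E, U) = (1 + E)/U (x(E, U) = (E + 1)/(U + 0) = (1 + E)/U)
Z = 649/60 (Z = 9 - (7/(-20) - 22/15) = 9 - (7*(-1/20) - 22*1/15) = 9 - (-7/20 - 22/15) = 9 - 1*(-109/60) = 9 + 109/60 = 649/60 ≈ 10.817)
k = 649/60 ≈ 10.817
(x(3, -3)*5)*k = (((1 + 3)/(-3))*5)*(649/60) = (-⅓*4*5)*(649/60) = -4/3*5*(649/60) = -20/3*649/60 = -649/9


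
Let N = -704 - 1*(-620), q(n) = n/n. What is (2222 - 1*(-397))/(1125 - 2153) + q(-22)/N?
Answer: -13814/5397 ≈ -2.5596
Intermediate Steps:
q(n) = 1
N = -84 (N = -704 + 620 = -84)
(2222 - 1*(-397))/(1125 - 2153) + q(-22)/N = (2222 - 1*(-397))/(1125 - 2153) + 1/(-84) = (2222 + 397)/(-1028) + 1*(-1/84) = 2619*(-1/1028) - 1/84 = -2619/1028 - 1/84 = -13814/5397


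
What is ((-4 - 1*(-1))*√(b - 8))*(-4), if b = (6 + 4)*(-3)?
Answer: 12*I*√38 ≈ 73.973*I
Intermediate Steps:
b = -30 (b = 10*(-3) = -30)
((-4 - 1*(-1))*√(b - 8))*(-4) = ((-4 - 1*(-1))*√(-30 - 8))*(-4) = ((-4 + 1)*√(-38))*(-4) = -3*I*√38*(-4) = 12*I*√38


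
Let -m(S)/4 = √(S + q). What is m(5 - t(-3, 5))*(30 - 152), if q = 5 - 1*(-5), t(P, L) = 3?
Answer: 976*√3 ≈ 1690.5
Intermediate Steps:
q = 10 (q = 5 + 5 = 10)
m(S) = -4*√(10 + S) (m(S) = -4*√(S + 10) = -4*√(10 + S))
m(5 - t(-3, 5))*(30 - 152) = (-4*√(10 + (5 - 1*3)))*(30 - 152) = -4*√(10 + (5 - 3))*(-122) = -4*√(10 + 2)*(-122) = -8*√3*(-122) = 976*√3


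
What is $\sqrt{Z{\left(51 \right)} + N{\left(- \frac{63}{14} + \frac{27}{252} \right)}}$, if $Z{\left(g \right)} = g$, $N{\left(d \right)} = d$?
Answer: $\frac{3 \sqrt{1015}}{14} \approx 6.8269$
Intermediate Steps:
$\sqrt{Z{\left(51 \right)} + N{\left(- \frac{63}{14} + \frac{27}{252} \right)}} = \sqrt{51 + \left(- \frac{63}{14} + \frac{27}{252}\right)} = \sqrt{51 + \left(\left(-63\right) \frac{1}{14} + 27 \cdot \frac{1}{252}\right)} = \sqrt{51 + \left(- \frac{9}{2} + \frac{3}{28}\right)} = \sqrt{51 - \frac{123}{28}} = \sqrt{\frac{1305}{28}} = \frac{3 \sqrt{1015}}{14}$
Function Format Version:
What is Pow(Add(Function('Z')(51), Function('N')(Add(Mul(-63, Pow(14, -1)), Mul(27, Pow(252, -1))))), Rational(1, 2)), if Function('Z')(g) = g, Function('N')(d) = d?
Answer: Mul(Rational(3, 14), Pow(1015, Rational(1, 2))) ≈ 6.8269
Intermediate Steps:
Pow(Add(Function('Z')(51), Function('N')(Add(Mul(-63, Pow(14, -1)), Mul(27, Pow(252, -1))))), Rational(1, 2)) = Pow(Add(51, Add(Mul(-63, Pow(14, -1)), Mul(27, Pow(252, -1)))), Rational(1, 2)) = Pow(Add(51, Add(Mul(-63, Rational(1, 14)), Mul(27, Rational(1, 252)))), Rational(1, 2)) = Pow(Add(51, Add(Rational(-9, 2), Rational(3, 28))), Rational(1, 2)) = Pow(Add(51, Rational(-123, 28)), Rational(1, 2)) = Pow(Rational(1305, 28), Rational(1, 2)) = Mul(Rational(3, 14), Pow(1015, Rational(1, 2)))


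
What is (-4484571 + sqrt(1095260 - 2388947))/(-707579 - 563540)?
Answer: 4484571/1271119 - 3*I*sqrt(143743)/1271119 ≈ 3.528 - 0.00089481*I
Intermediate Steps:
(-4484571 + sqrt(1095260 - 2388947))/(-707579 - 563540) = (-4484571 + sqrt(-1293687))/(-1271119) = (-4484571 + 3*I*sqrt(143743))*(-1/1271119) = 4484571/1271119 - 3*I*sqrt(143743)/1271119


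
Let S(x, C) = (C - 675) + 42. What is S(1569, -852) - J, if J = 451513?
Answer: -452998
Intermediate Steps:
S(x, C) = -633 + C (S(x, C) = (-675 + C) + 42 = -633 + C)
S(1569, -852) - J = (-633 - 852) - 1*451513 = -1485 - 451513 = -452998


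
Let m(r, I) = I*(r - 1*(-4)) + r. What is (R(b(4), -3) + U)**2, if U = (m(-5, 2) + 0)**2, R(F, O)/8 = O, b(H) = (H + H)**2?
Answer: 625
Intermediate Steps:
b(H) = 4*H**2 (b(H) = (2*H)**2 = 4*H**2)
R(F, O) = 8*O
m(r, I) = r + I*(4 + r) (m(r, I) = I*(r + 4) + r = I*(4 + r) + r = r + I*(4 + r))
U = 49 (U = ((-5 + 4*2 + 2*(-5)) + 0)**2 = ((-5 + 8 - 10) + 0)**2 = (-7 + 0)**2 = (-7)**2 = 49)
(R(b(4), -3) + U)**2 = (8*(-3) + 49)**2 = (-24 + 49)**2 = 25**2 = 625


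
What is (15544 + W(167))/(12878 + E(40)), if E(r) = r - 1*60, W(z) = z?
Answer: 5237/4286 ≈ 1.2219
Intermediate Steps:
E(r) = -60 + r (E(r) = r - 60 = -60 + r)
(15544 + W(167))/(12878 + E(40)) = (15544 + 167)/(12878 + (-60 + 40)) = 15711/(12878 - 20) = 15711/12858 = 15711*(1/12858) = 5237/4286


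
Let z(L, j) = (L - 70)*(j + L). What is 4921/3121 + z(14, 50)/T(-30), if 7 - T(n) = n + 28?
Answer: -11141375/28089 ≈ -396.65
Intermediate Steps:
T(n) = -21 - n (T(n) = 7 - (n + 28) = 7 - (28 + n) = 7 + (-28 - n) = -21 - n)
z(L, j) = (-70 + L)*(L + j)
4921/3121 + z(14, 50)/T(-30) = 4921/3121 + (14² - 70*14 - 70*50 + 14*50)/(-21 - 1*(-30)) = 4921*(1/3121) + (196 - 980 - 3500 + 700)/(-21 + 30) = 4921/3121 - 3584/9 = -11141375/28089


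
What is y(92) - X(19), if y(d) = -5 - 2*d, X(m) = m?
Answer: -208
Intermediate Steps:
y(92) - X(19) = (-5 - 2*92) - 1*19 = (-5 - 184) - 19 = -189 - 19 = -208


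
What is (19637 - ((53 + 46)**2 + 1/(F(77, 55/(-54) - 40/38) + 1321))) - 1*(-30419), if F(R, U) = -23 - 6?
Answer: 52009459/1292 ≈ 40255.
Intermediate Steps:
F(R, U) = -29
(19637 - ((53 + 46)**2 + 1/(F(77, 55/(-54) - 40/38) + 1321))) - 1*(-30419) = (19637 - ((53 + 46)**2 + 1/(-29 + 1321))) - 1*(-30419) = (19637 - (99**2 + 1/1292)) + 30419 = (19637 - (9801 + 1/1292)) + 30419 = (19637 - 1*12662893/1292) + 30419 = (19637 - 12662893/1292) + 30419 = 12708111/1292 + 30419 = 52009459/1292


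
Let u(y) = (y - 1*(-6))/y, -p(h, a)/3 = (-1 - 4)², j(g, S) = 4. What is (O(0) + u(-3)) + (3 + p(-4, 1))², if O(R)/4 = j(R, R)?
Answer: 5199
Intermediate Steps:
p(h, a) = -75 (p(h, a) = -3*(-1 - 4)² = -3*(-5)² = -3*25 = -75)
O(R) = 16 (O(R) = 4*4 = 16)
u(y) = (6 + y)/y (u(y) = (y + 6)/y = (6 + y)/y)
(O(0) + u(-3)) + (3 + p(-4, 1))² = (16 + (6 - 3)/(-3)) + (3 - 75)² = (16 - ⅓*3) + (-72)² = (16 - 1) + 5184 = 15 + 5184 = 5199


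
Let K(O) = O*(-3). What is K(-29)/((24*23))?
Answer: 29/184 ≈ 0.15761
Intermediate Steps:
K(O) = -3*O
K(-29)/((24*23)) = (-3*(-29))/((24*23)) = 87/552 = 87*(1/552) = 29/184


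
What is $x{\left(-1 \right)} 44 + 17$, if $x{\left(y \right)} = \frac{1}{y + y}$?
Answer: $-5$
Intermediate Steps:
$x{\left(y \right)} = \frac{1}{2 y}$
$x{\left(-1 \right)} 44 + 17 = \frac{1}{2 \left(-1\right)} 44 + 17 = \frac{1}{2} \left(-1\right) 44 + 17 = \left(- \frac{1}{2}\right) 44 + 17 = -22 + 17 = -5$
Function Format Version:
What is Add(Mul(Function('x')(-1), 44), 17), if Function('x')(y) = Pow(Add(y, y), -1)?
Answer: -5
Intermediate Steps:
Function('x')(y) = Mul(Rational(1, 2), Pow(y, -1)) (Function('x')(y) = Pow(Mul(2, y), -1) = Mul(Rational(1, 2), Pow(y, -1)))
Add(Mul(Function('x')(-1), 44), 17) = Add(Mul(Mul(Rational(1, 2), Pow(-1, -1)), 44), 17) = Add(Mul(Mul(Rational(1, 2), -1), 44), 17) = Add(Mul(Rational(-1, 2), 44), 17) = Add(-22, 17) = -5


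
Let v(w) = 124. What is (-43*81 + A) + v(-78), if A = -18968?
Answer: -22327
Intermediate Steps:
(-43*81 + A) + v(-78) = (-43*81 - 18968) + 124 = (-3483 - 18968) + 124 = -22451 + 124 = -22327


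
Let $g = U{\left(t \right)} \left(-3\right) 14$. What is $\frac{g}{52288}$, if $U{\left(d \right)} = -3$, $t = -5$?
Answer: $\frac{63}{26144} \approx 0.0024097$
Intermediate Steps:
$g = 126$ ($g = \left(-3\right) \left(-3\right) 14 = 9 \cdot 14 = 126$)
$\frac{g}{52288} = \frac{126}{52288} = 126 \cdot \frac{1}{52288} = \frac{63}{26144}$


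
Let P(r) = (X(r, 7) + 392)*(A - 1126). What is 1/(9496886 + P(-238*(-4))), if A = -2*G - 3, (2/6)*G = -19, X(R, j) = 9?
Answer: 1/9089871 ≈ 1.1001e-7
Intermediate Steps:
G = -57 (G = 3*(-19) = -57)
A = 111 (A = -2*(-57) - 3 = 114 - 3 = 111)
P(r) = -407015 (P(r) = (9 + 392)*(111 - 1126) = 401*(-1015) = -407015)
1/(9496886 + P(-238*(-4))) = 1/(9496886 - 407015) = 1/9089871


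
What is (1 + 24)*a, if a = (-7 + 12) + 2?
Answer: 175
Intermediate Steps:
a = 7 (a = 5 + 2 = 7)
(1 + 24)*a = (1 + 24)*7 = 25*7 = 175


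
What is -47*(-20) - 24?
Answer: 916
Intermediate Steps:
-47*(-20) - 24 = 940 - 24 = 916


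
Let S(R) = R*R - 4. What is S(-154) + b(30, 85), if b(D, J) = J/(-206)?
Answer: 4884587/206 ≈ 23712.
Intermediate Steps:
b(D, J) = -J/206 (b(D, J) = J*(-1/206) = -J/206)
S(R) = -4 + R² (S(R) = R² - 4 = -4 + R²)
S(-154) + b(30, 85) = (-4 + (-154)²) - 1/206*85 = (-4 + 23716) - 85/206 = 23712 - 85/206 = 4884587/206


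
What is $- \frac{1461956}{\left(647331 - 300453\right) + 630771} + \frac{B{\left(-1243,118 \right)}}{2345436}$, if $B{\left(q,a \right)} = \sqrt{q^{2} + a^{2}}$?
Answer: $- \frac{1461956}{977649} + \frac{\sqrt{1558973}}{2345436} \approx -1.4948$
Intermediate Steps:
$B{\left(q,a \right)} = \sqrt{a^{2} + q^{2}}$
$- \frac{1461956}{\left(647331 - 300453\right) + 630771} + \frac{B{\left(-1243,118 \right)}}{2345436} = - \frac{1461956}{\left(647331 - 300453\right) + 630771} + \frac{\sqrt{118^{2} + \left(-1243\right)^{2}}}{2345436} = - \frac{1461956}{346878 + 630771} + \sqrt{13924 + 1545049} \cdot \frac{1}{2345436} = - \frac{1461956}{977649} + \sqrt{1558973} \cdot \frac{1}{2345436} = \left(-1461956\right) \frac{1}{977649} + \frac{\sqrt{1558973}}{2345436} = - \frac{1461956}{977649} + \frac{\sqrt{1558973}}{2345436}$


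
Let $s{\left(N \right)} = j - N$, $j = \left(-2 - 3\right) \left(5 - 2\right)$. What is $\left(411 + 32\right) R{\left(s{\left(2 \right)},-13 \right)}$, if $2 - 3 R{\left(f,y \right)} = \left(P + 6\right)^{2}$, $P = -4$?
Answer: $- \frac{886}{3} \approx -295.33$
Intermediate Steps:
$j = -15$ ($j = \left(-5\right) 3 = -15$)
$s{\left(N \right)} = -15 - N$
$R{\left(f,y \right)} = - \frac{2}{3}$ ($R{\left(f,y \right)} = \frac{2}{3} - \frac{\left(-4 + 6\right)^{2}}{3} = \frac{2}{3} - \frac{2^{2}}{3} = \frac{2}{3} - \frac{4}{3} = - \frac{2}{3}$)
$\left(411 + 32\right) R{\left(s{\left(2 \right)},-13 \right)} = \left(411 + 32\right) \left(- \frac{2}{3}\right) = 443 \left(- \frac{2}{3}\right) = - \frac{886}{3}$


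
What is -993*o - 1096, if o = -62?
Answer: 60470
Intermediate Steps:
-993*o - 1096 = -993*(-62) - 1096 = 61566 - 1096 = 60470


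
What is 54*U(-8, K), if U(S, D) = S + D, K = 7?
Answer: -54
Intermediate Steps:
U(S, D) = D + S
54*U(-8, K) = 54*(7 - 8) = 54*(-1) = -54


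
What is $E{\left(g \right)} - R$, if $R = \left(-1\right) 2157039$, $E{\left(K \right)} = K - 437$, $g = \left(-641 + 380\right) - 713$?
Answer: $2155628$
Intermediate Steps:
$g = -974$ ($g = -261 - 713 = -974$)
$E{\left(K \right)} = -437 + K$
$R = -2157039$
$E{\left(g \right)} - R = \left(-437 - 974\right) - -2157039 = -1411 + 2157039 = 2155628$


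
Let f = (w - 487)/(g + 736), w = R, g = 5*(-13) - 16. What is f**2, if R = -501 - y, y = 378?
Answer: 1865956/429025 ≈ 4.3493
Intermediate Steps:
g = -81 (g = -65 - 16 = -81)
R = -879 (R = -501 - 1*378 = -501 - 378 = -879)
w = -879
f = -1366/655 (f = (-879 - 487)/(-81 + 736) = -1366/655 ≈ -2.0855)
f**2 = (-1366/655)**2 = 1865956/429025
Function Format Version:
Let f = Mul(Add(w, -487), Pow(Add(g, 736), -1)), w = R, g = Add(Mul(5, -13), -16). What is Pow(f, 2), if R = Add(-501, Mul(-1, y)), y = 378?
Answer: Rational(1865956, 429025) ≈ 4.3493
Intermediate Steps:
g = -81 (g = Add(-65, -16) = -81)
R = -879 (R = Add(-501, Mul(-1, 378)) = Add(-501, -378) = -879)
w = -879
f = Rational(-1366, 655) (f = Mul(Add(-879, -487), Pow(Add(-81, 736), -1)) = Mul(-1366, Pow(655, -1)) = Mul(-1366, Rational(1, 655)) = Rational(-1366, 655) ≈ -2.0855)
Pow(f, 2) = Pow(Rational(-1366, 655), 2) = Rational(1865956, 429025)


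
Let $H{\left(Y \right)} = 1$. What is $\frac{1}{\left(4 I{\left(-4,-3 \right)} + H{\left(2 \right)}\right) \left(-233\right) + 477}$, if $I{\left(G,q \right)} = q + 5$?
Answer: $- \frac{1}{1620} \approx -0.00061728$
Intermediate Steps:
$I{\left(G,q \right)} = 5 + q$
$\frac{1}{\left(4 I{\left(-4,-3 \right)} + H{\left(2 \right)}\right) \left(-233\right) + 477} = \frac{1}{\left(4 \left(5 - 3\right) + 1\right) \left(-233\right) + 477} = \frac{1}{\left(4 \cdot 2 + 1\right) \left(-233\right) + 477} = \frac{1}{\left(8 + 1\right) \left(-233\right) + 477} = \frac{1}{9 \left(-233\right) + 477} = \frac{1}{-2097 + 477} = \frac{1}{-1620} = - \frac{1}{1620}$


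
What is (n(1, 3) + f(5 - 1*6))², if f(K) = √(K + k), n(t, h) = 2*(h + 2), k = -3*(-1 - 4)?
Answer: (10 + √14)² ≈ 188.83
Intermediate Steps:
k = 15 (k = -3*(-5) = 15)
n(t, h) = 4 + 2*h (n(t, h) = 2*(2 + h) = 4 + 2*h)
f(K) = √(15 + K) (f(K) = √(K + 15) = √(15 + K))
(n(1, 3) + f(5 - 1*6))² = ((4 + 2*3) + √(15 + (5 - 1*6)))² = ((4 + 6) + √(15 + (5 - 6)))² = (10 + √(15 - 1))² = (10 + √14)²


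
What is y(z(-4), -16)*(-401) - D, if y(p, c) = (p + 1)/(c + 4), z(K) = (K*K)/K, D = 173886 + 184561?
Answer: -1434189/4 ≈ -3.5855e+5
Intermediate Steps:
D = 358447
z(K) = K (z(K) = K²/K = K)
y(p, c) = (1 + p)/(4 + c)
y(z(-4), -16)*(-401) - D = ((1 - 4)/(4 - 16))*(-401) - 1*358447 = (-3/(-12))*(-401) - 358447 = -1/12*(-3)*(-401) - 358447 = (¼)*(-401) - 358447 = -401/4 - 358447 = -1434189/4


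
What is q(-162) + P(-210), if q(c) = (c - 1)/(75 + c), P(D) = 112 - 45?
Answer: 5992/87 ≈ 68.874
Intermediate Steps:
P(D) = 67
q(c) = (-1 + c)/(75 + c)
q(-162) + P(-210) = (-1 - 162)/(75 - 162) + 67 = -163/(-87) + 67 = -1/87*(-163) + 67 = 163/87 + 67 = 5992/87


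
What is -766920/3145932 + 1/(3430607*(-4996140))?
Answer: -365134720496617987/1497795078392911260 ≈ -0.24378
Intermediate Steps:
-766920/3145932 + 1/(3430607*(-4996140)) = -766920*1/3145932 + (1/3430607)*(-1/4996140) = -63910/262161 - 1/17139792856980 = -365134720496617987/1497795078392911260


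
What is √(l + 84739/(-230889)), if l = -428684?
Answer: I*√22853047998230535/230889 ≈ 654.74*I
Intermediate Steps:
√(l + 84739/(-230889)) = √(-428684 + 84739/(-230889)) = √(-428684 + 84739*(-1/230889)) = √(-428684 - 84739/230889) = √(-98978504815/230889) = I*√22853047998230535/230889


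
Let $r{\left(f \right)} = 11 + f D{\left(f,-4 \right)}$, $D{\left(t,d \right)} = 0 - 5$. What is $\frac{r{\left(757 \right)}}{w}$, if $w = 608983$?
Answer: $- \frac{102}{16459} \approx -0.0061972$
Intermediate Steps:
$D{\left(t,d \right)} = -5$ ($D{\left(t,d \right)} = 0 - 5 = -5$)
$r{\left(f \right)} = 11 - 5 f$ ($r{\left(f \right)} = 11 + f \left(-5\right) = 11 - 5 f$)
$\frac{r{\left(757 \right)}}{w} = \frac{11 - 3785}{608983} = \left(11 - 3785\right) \frac{1}{608983} = \left(-3774\right) \frac{1}{608983} = - \frac{102}{16459}$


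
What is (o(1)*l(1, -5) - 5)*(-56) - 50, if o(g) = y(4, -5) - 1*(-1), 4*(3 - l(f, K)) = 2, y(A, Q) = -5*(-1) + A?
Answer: -1170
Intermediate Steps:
y(A, Q) = 5 + A
l(f, K) = 5/2 (l(f, K) = 3 - ¼*2 = 3 - ½ = 5/2)
o(g) = 10 (o(g) = (5 + 4) - 1*(-1) = 9 + 1 = 10)
(o(1)*l(1, -5) - 5)*(-56) - 50 = (10*(5/2) - 5)*(-56) - 50 = (25 - 5)*(-56) - 50 = 20*(-56) - 50 = -1120 - 50 = -1170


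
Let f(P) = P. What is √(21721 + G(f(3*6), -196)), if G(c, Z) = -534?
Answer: √21187 ≈ 145.56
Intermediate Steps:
√(21721 + G(f(3*6), -196)) = √(21721 - 534) = √21187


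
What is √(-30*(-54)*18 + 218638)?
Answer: √247798 ≈ 497.79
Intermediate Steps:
√(-30*(-54)*18 + 218638) = √(1620*18 + 218638) = √(29160 + 218638) = √247798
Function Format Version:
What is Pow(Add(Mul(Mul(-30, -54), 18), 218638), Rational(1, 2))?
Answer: Pow(247798, Rational(1, 2)) ≈ 497.79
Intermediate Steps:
Pow(Add(Mul(Mul(-30, -54), 18), 218638), Rational(1, 2)) = Pow(Add(Mul(1620, 18), 218638), Rational(1, 2)) = Pow(Add(29160, 218638), Rational(1, 2)) = Pow(247798, Rational(1, 2))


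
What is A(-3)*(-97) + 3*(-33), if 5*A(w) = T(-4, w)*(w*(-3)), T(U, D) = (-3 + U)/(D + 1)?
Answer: -7101/10 ≈ -710.10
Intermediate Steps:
T(U, D) = (-3 + U)/(1 + D)
A(w) = 21*w/(5*(1 + w)) (A(w) = (((-3 - 4)/(1 + w))*(w*(-3)))/5 = ((-7/(1 + w))*(-3*w))/5 = (21*w/(1 + w))/5 = 21*w/(5*(1 + w)))
A(-3)*(-97) + 3*(-33) = ((21/5)*(-3)/(1 - 3))*(-97) + 3*(-33) = ((21/5)*(-3)/(-2))*(-97) - 99 = ((21/5)*(-3)*(-½))*(-97) - 99 = (63/10)*(-97) - 99 = -6111/10 - 99 = -7101/10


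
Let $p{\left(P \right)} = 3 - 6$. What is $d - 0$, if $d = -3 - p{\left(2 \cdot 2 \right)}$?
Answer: $0$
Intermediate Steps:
$p{\left(P \right)} = -3$ ($p{\left(P \right)} = 3 - 6 = -3$)
$d = 0$ ($d = -3 - -3 = -3 + 3 = 0$)
$d - 0 = 0 - 0 = 0 + 0 = 0$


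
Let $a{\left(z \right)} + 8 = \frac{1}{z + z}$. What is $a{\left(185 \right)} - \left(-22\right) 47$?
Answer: $\frac{379621}{370} \approx 1026.0$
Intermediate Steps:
$a{\left(z \right)} = -8 + \frac{1}{2 z}$ ($a{\left(z \right)} = -8 + \frac{1}{z + z} = -8 + \frac{1}{2 z}$)
$a{\left(185 \right)} - \left(-22\right) 47 = \left(-8 + \frac{1}{2 \cdot 185}\right) - \left(-22\right) 47 = \left(-8 + \frac{1}{2} \cdot \frac{1}{185}\right) - -1034 = \left(-8 + \frac{1}{370}\right) + 1034 = - \frac{2959}{370} + 1034 = \frac{379621}{370}$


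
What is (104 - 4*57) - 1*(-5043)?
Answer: 4919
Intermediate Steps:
(104 - 4*57) - 1*(-5043) = (104 - 228) + 5043 = -124 + 5043 = 4919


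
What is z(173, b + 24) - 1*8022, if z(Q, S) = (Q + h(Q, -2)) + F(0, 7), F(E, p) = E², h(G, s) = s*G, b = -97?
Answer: -8195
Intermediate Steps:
h(G, s) = G*s
z(Q, S) = -Q (z(Q, S) = (Q + Q*(-2)) + 0² = (Q - 2*Q) + 0 = -Q + 0 = -Q)
z(173, b + 24) - 1*8022 = -1*173 - 1*8022 = -173 - 8022 = -8195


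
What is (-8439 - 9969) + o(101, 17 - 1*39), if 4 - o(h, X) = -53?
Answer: -18351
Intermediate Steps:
o(h, X) = 57 (o(h, X) = 4 - 1*(-53) = 4 + 53 = 57)
(-8439 - 9969) + o(101, 17 - 1*39) = (-8439 - 9969) + 57 = -18408 + 57 = -18351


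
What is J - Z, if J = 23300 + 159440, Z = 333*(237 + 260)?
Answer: 17239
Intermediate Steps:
Z = 165501 (Z = 333*497 = 165501)
J = 182740
J - Z = 182740 - 1*165501 = 182740 - 165501 = 17239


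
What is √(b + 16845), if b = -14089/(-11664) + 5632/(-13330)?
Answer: √8728489269089065/719820 ≈ 129.79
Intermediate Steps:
b = 61057361/77740560 (b = -14089*(-1/11664) + 5632*(-1/13330) = 14089/11664 - 2816/6665 = 61057361/77740560 ≈ 0.78540)
√(b + 16845) = √(61057361/77740560 + 16845) = √(1309600790561/77740560) = √8728489269089065/719820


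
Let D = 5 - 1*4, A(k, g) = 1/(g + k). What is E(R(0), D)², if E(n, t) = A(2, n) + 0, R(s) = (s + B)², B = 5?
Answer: 1/729 ≈ 0.0013717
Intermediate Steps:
R(s) = (5 + s)² (R(s) = (s + 5)² = (5 + s)²)
D = 1 (D = 5 - 4 = 1)
E(n, t) = 1/(2 + n) (E(n, t) = 1/(n + 2) + 0 = 1/(2 + n) + 0 = 1/(2 + n))
E(R(0), D)² = (1/(2 + (5 + 0)²))² = (1/(2 + 5²))² = (1/(2 + 25))² = (1/27)² = 1/729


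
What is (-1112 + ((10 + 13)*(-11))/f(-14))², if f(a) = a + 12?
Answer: 3884841/4 ≈ 9.7121e+5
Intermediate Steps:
f(a) = 12 + a
(-1112 + ((10 + 13)*(-11))/f(-14))² = (-1112 + ((10 + 13)*(-11))/(12 - 14))² = (-1112 + (23*(-11))/(-2))² = (-1112 - 253*(-½))² = (-1112 + 253/2)² = (-1971/2)² = 3884841/4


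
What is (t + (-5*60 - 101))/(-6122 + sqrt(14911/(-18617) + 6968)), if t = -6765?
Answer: 816732481484/697614675083 + 93158*sqrt(14288640585)/697614675083 ≈ 1.1867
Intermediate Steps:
(t + (-5*60 - 101))/(-6122 + sqrt(14911/(-18617) + 6968)) = (-6765 + (-5*60 - 101))/(-6122 + sqrt(14911/(-18617) + 6968)) = (-6765 + (-300 - 101))/(-6122 + sqrt(14911*(-1/18617) + 6968)) = (-6765 - 401)/(-6122 + sqrt(-14911/18617 + 6968)) = -7166/(-6122 + sqrt(129708345/18617)) = -7166/(-6122 + 13*sqrt(14288640585)/18617)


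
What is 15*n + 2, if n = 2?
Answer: 32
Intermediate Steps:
15*n + 2 = 15*2 + 2 = 30 + 2 = 32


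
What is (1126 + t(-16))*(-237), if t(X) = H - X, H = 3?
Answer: -271365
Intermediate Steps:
t(X) = 3 - X
(1126 + t(-16))*(-237) = (1126 + (3 - 1*(-16)))*(-237) = (1126 + (3 + 16))*(-237) = (1126 + 19)*(-237) = 1145*(-237) = -271365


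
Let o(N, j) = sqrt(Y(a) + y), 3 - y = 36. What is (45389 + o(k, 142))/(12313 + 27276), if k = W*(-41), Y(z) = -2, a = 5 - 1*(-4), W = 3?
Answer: 45389/39589 + I*sqrt(35)/39589 ≈ 1.1465 + 0.00014944*I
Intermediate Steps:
a = 9 (a = 5 + 4 = 9)
y = -33 (y = 3 - 1*36 = 3 - 36 = -33)
k = -123 (k = 3*(-41) = -123)
o(N, j) = I*sqrt(35) (o(N, j) = sqrt(-2 - 33) = sqrt(-35) = I*sqrt(35))
(45389 + o(k, 142))/(12313 + 27276) = (45389 + I*sqrt(35))/(12313 + 27276) = (45389 + I*sqrt(35))/39589 = (45389 + I*sqrt(35))*(1/39589) = 45389/39589 + I*sqrt(35)/39589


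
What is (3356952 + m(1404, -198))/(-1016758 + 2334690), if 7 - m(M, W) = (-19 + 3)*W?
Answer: 479113/188276 ≈ 2.5447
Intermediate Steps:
m(M, W) = 7 + 16*W (m(M, W) = 7 - (-19 + 3)*W = 7 - (-16)*W = 7 + 16*W)
(3356952 + m(1404, -198))/(-1016758 + 2334690) = (3356952 + (7 + 16*(-198)))/(-1016758 + 2334690) = (3356952 + (7 - 3168))/1317932 = (3356952 - 3161)*(1/1317932) = 3353791*(1/1317932) = 479113/188276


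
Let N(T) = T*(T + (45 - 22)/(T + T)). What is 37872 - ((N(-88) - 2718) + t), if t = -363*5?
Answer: 69299/2 ≈ 34650.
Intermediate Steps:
t = -1815
N(T) = T*(T + 23/(2*T)) (N(T) = T*(T + 23/((2*T))) = T*(T + 23*(1/(2*T))) = T*(T + 23/(2*T)))
37872 - ((N(-88) - 2718) + t) = 37872 - (((23/2 + (-88)**2) - 2718) - 1815) = 37872 - (((23/2 + 7744) - 2718) - 1815) = 37872 - ((15511/2 - 2718) - 1815) = 37872 - (10075/2 - 1815) = 37872 - 1*6445/2 = 37872 - 6445/2 = 69299/2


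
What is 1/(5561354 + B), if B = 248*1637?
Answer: 1/5967330 ≈ 1.6758e-7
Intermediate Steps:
B = 405976
1/(5561354 + B) = 1/(5561354 + 405976) = 1/5967330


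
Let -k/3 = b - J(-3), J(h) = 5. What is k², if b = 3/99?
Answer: 26896/121 ≈ 222.28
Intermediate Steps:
b = 1/33 (b = 3*(1/99) = 1/33 ≈ 0.030303)
k = 164/11 (k = -3*(1/33 - 1*5) = -3*(1/33 - 5) = -3*(-164/33) = 164/11 ≈ 14.909)
k² = (164/11)² = 26896/121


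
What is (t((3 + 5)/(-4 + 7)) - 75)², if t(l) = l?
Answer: 47089/9 ≈ 5232.1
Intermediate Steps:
(t((3 + 5)/(-4 + 7)) - 75)² = ((3 + 5)/(-4 + 7) - 75)² = (8/3 - 75)² = (-217/3)² = 47089/9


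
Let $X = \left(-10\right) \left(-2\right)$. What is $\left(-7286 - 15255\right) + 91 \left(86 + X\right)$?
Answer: $-12895$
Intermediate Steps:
$X = 20$
$\left(-7286 - 15255\right) + 91 \left(86 + X\right) = \left(-7286 - 15255\right) + 91 \left(86 + 20\right) = -22541 + 91 \cdot 106 = -22541 + 9646 = -12895$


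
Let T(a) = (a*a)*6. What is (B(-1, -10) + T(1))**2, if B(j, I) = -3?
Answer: 9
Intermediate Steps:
T(a) = 6*a**2 (T(a) = a**2*6 = 6*a**2)
(B(-1, -10) + T(1))**2 = (-3 + 6*1**2)**2 = (-3 + 6*1)**2 = (-3 + 6)**2 = 3**2 = 9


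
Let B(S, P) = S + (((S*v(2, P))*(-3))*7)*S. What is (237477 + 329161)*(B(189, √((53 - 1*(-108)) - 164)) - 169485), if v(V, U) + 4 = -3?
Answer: 2879479224858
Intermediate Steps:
v(V, U) = -7 (v(V, U) = -4 - 3 = -7)
B(S, P) = S + 147*S² (B(S, P) = S + (((S*(-7))*(-3))*7)*S = S + ((-7*S*(-3))*7)*S = S + ((21*S)*7)*S = S + (147*S)*S = S + 147*S²)
(237477 + 329161)*(B(189, √((53 - 1*(-108)) - 164)) - 169485) = (237477 + 329161)*(189*(1 + 147*189) - 169485) = 566638*(189*(1 + 27783) - 169485) = 566638*(189*27784 - 169485) = 566638*(5251176 - 169485) = 566638*5081691 = 2879479224858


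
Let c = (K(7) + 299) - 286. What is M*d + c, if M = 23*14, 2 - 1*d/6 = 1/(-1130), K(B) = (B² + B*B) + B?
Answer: 2250796/565 ≈ 3983.7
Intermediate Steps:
K(B) = B + 2*B² (K(B) = (B² + B²) + B = 2*B² + B = B + 2*B²)
d = 6783/565 (d = 12 - 6/(-1130) = 12 - 6*(-1/1130) = 12 + 3/565 = 6783/565 ≈ 12.005)
c = 118 (c = (7*(1 + 2*7) + 299) - 286 = (7*(1 + 14) + 299) - 286 = (7*15 + 299) - 286 = (105 + 299) - 286 = 404 - 286 = 118)
M = 322
M*d + c = 322*(6783/565) + 118 = 2184126/565 + 118 = 2250796/565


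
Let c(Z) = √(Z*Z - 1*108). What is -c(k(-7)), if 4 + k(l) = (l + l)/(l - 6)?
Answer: -2*I*√4202/13 ≈ -9.9727*I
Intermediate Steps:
k(l) = -4 + 2*l/(-6 + l) (k(l) = -4 + (l + l)/(l - 6) = -4 + (2*l)/(-6 + l) = -4 + 2*l/(-6 + l))
c(Z) = √(-108 + Z²) (c(Z) = √(Z² - 108) = √(-108 + Z²))
-c(k(-7)) = -√(-108 + (2*(12 - 1*(-7))/(-6 - 7))²) = -√(-108 + (2*(12 + 7)/(-13))²) = -√(-108 + (2*(-1/13)*19)²) = -√(-108 + (-38/13)²) = -√(-108 + 1444/169) = -√(-16808/169) = -2*I*√4202/13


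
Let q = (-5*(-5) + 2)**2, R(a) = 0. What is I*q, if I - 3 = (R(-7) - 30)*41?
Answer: -894483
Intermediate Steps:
q = 729 (q = (25 + 2)**2 = 27**2 = 729)
I = -1227 (I = 3 + (0 - 30)*41 = 3 - 30*41 = 3 - 1230 = -1227)
I*q = -1227*729 = -894483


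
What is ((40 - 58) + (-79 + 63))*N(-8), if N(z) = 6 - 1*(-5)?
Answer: -374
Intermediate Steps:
N(z) = 11 (N(z) = 6 + 5 = 11)
((40 - 58) + (-79 + 63))*N(-8) = ((40 - 58) + (-79 + 63))*11 = (-18 - 16)*11 = -34*11 = -374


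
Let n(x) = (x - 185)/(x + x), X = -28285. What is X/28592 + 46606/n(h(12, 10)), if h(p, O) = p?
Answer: -31986303353/4946416 ≈ -6466.6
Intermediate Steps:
n(x) = (-185 + x)/(2*x) (n(x) = (-185 + x)/((2*x)) = (-185 + x)*(1/(2*x)) = (-185 + x)/(2*x))
X/28592 + 46606/n(h(12, 10)) = -28285/28592 + 46606/(((½)*(-185 + 12)/12)) = -28285*1/28592 + 46606/(((½)*(1/12)*(-173))) = -28285/28592 + 46606/(-173/24) = -28285/28592 + 46606*(-24/173) = -28285/28592 - 1118544/173 = -31986303353/4946416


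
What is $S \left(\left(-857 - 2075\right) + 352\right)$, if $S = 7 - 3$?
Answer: $-10320$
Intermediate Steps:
$S = 4$
$S \left(\left(-857 - 2075\right) + 352\right) = 4 \left(\left(-857 - 2075\right) + 352\right) = 4 \left(-2932 + 352\right) = 4 \left(-2580\right) = -10320$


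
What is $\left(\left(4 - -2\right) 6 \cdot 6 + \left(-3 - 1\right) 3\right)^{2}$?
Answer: $41616$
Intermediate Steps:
$\left(\left(4 - -2\right) 6 \cdot 6 + \left(-3 - 1\right) 3\right)^{2} = \left(\left(4 + 2\right) 6 \cdot 6 - 12\right)^{2} = \left(6 \cdot 6 \cdot 6 - 12\right)^{2} = \left(36 \cdot 6 - 12\right)^{2} = \left(216 - 12\right)^{2} = 204^{2} = 41616$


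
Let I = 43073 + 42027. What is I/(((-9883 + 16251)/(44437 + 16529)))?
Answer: 648525825/796 ≈ 8.1473e+5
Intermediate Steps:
I = 85100
I/(((-9883 + 16251)/(44437 + 16529))) = 85100/(((-9883 + 16251)/(44437 + 16529))) = 85100/((6368/60966)) = 85100/((6368*(1/60966))) = 85100/(3184/30483) = 85100*(30483/3184) = 648525825/796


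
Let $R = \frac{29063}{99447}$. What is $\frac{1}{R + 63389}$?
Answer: $\frac{99447}{6303874946} \approx 1.5776 \cdot 10^{-5}$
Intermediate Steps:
$R = \frac{29063}{99447}$ ($R = 29063 \cdot \frac{1}{99447} = \frac{29063}{99447} \approx 0.29225$)
$\frac{1}{R + 63389} = \frac{1}{\frac{29063}{99447} + 63389} = \frac{1}{\frac{6303874946}{99447}} = \frac{99447}{6303874946}$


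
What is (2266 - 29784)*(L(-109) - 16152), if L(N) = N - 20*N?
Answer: 387480958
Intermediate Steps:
L(N) = -19*N
(2266 - 29784)*(L(-109) - 16152) = (2266 - 29784)*(-19*(-109) - 16152) = -27518*(2071 - 16152) = -27518*(-14081) = 387480958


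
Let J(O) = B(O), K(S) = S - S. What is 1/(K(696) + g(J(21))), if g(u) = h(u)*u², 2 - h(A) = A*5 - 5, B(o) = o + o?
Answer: -1/358092 ≈ -2.7926e-6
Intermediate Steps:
B(o) = 2*o
K(S) = 0
J(O) = 2*O
h(A) = 7 - 5*A (h(A) = 2 - (A*5 - 5) = 2 - (5*A - 5) = 2 - (-5 + 5*A) = 2 + (5 - 5*A) = 7 - 5*A)
g(u) = u²*(7 - 5*u) (g(u) = (7 - 5*u)*u² = u²*(7 - 5*u))
1/(K(696) + g(J(21))) = 1/(0 + (2*21)²*(7 - 10*21)) = 1/(0 + 42²*(7 - 5*42)) = 1/(0 + 1764*(7 - 210)) = 1/(0 + 1764*(-203)) = 1/(0 - 358092) = 1/(-358092) = -1/358092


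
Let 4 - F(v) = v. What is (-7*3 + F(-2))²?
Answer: 225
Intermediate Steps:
F(v) = 4 - v
(-7*3 + F(-2))² = (-7*3 + (4 - 1*(-2)))² = (-21 + (4 + 2))² = (-21 + 6)² = (-15)² = 225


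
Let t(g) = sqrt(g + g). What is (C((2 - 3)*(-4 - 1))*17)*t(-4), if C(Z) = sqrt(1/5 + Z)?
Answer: 68*I*sqrt(65)/5 ≈ 109.65*I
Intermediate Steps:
t(g) = sqrt(2)*sqrt(g) (t(g) = sqrt(2*g) = sqrt(2)*sqrt(g))
C(Z) = sqrt(1/5 + Z) (C(Z) = sqrt(1*(1/5) + Z) = sqrt(1/5 + Z))
(C((2 - 3)*(-4 - 1))*17)*t(-4) = ((sqrt(5 + 25*((2 - 3)*(-4 - 1)))/5)*17)*(sqrt(2)*sqrt(-4)) = ((sqrt(5 + 25*(-1*(-5)))/5)*17)*(sqrt(2)*(2*I)) = ((sqrt(5 + 25*5)/5)*17)*(2*I*sqrt(2)) = ((sqrt(5 + 125)/5)*17)*(2*I*sqrt(2)) = ((sqrt(130)/5)*17)*(2*I*sqrt(2)) = (17*sqrt(130)/5)*(2*I*sqrt(2)) = 68*I*sqrt(65)/5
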